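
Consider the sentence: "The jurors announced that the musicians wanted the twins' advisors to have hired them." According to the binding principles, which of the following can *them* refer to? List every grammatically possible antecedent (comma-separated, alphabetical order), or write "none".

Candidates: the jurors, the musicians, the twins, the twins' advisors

*them* is a pronoun; Principle B requires it to be free in its binding domain — the clause headed by 'hired'.
— the jurors: subject of the matrix clause; c-commands the pronoun but lies outside its binding domain — allowed.
— the musicians: subject of the clause headed by 'wanted'; c-commands the pronoun but lies outside its binding domain — allowed.
— the twins: possessor inside the subject DP of the clause headed by 'hired'; does not c-command the pronoun — Principle B does not apply; allowed.
— the twins' advisors: subject of the clause headed by 'hired'; c-commands the pronoun within its binding domain — blocked (Principle B).

the jurors, the musicians, the twins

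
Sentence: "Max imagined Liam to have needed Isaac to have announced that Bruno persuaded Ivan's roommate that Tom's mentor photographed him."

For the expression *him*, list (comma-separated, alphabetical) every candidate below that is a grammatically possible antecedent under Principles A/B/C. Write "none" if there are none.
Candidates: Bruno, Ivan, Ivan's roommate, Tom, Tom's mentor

Bruno, Ivan, Ivan's roommate, Tom

*him* is a pronoun; Principle B requires it to be free in its binding domain — the clause headed by 'photographed'.
— Bruno: subject of the clause headed by 'persuaded'; c-commands the pronoun but lies outside its binding domain — allowed.
— Ivan: possessor inside the object DP of the clause headed by 'persuaded'; does not c-command the pronoun — Principle B does not apply; allowed.
— Ivan's roommate: object of the clause headed by 'persuaded'; c-commands the pronoun but lies outside its binding domain — allowed.
— Tom: possessor inside the subject DP of the clause headed by 'photographed'; does not c-command the pronoun — Principle B does not apply; allowed.
— Tom's mentor: subject of the clause headed by 'photographed'; c-commands the pronoun within its binding domain — blocked (Principle B).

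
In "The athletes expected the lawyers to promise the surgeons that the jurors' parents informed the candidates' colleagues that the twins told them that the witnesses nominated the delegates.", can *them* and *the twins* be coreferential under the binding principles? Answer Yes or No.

No

*the twins* is an R-expression; Principle C requires it to be free (not bound by any c-commanding expression).
— them: object of the clause headed by 'told'; the R-expression locally c-commands the pronoun — coreference blocked (Principle B on the pronoun).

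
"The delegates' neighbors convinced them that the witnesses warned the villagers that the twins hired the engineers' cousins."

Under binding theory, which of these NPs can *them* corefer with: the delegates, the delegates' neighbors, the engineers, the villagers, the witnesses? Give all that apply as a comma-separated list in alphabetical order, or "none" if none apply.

the delegates

*them* is a pronoun; Principle B requires it to be free in its binding domain — the matrix clause.
— the delegates: possessor inside the subject DP of the matrix clause; does not c-command the pronoun — Principle B does not apply; allowed.
— the delegates' neighbors: subject of the matrix clause; c-commands the pronoun within its binding domain — blocked (Principle B).
— the engineers: possessor inside the object DP of the clause headed by 'hired'; is c-commanded by the pronoun; coreference would bind this R-expression — blocked (Principle C).
— the villagers: object of the clause headed by 'warned'; is c-commanded by the pronoun; coreference would bind this R-expression — blocked (Principle C).
— the witnesses: subject of the clause headed by 'warned'; is c-commanded by the pronoun; coreference would bind this R-expression — blocked (Principle C).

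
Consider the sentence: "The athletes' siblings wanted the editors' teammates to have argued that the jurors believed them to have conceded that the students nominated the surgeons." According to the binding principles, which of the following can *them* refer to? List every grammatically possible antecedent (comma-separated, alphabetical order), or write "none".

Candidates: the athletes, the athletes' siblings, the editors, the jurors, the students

the athletes, the athletes' siblings, the editors

*them* is a pronoun; Principle B requires it to be free in its binding domain — the clause headed by 'believed'.
— the athletes: possessor inside the subject DP of the matrix clause; does not c-command the pronoun — Principle B does not apply; allowed.
— the athletes' siblings: subject of the matrix clause; c-commands the pronoun but lies outside its binding domain — allowed.
— the editors: possessor inside the subject DP of the clause headed by 'argued'; does not c-command the pronoun — Principle B does not apply; allowed.
— the jurors: subject of the clause headed by 'believed'; c-commands the pronoun within its binding domain — blocked (Principle B).
— the students: subject of the clause headed by 'nominated'; is c-commanded by the pronoun; coreference would bind this R-expression — blocked (Principle C).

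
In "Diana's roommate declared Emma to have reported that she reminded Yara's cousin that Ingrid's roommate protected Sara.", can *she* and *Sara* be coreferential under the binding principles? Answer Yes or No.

No

*Sara* is an R-expression; Principle C requires it to be free (not bound by any c-commanding expression).
— she: subject of the clause headed by 'reminded'; the pronoun c-commands the R-expression — coreference blocked (Principle C).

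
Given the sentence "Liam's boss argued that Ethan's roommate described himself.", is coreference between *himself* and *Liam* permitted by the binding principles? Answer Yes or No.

*himself* is a reflexive; Principle A requires it to be bound within its binding domain — the clause headed by 'described'.
— Liam: possessor inside the subject DP of the matrix clause; does not c-command the reflexive — cannot bind it (Principle A).

No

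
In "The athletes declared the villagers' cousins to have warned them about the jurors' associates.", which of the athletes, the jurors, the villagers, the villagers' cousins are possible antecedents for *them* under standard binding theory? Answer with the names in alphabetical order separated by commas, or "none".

the athletes, the villagers

*them* is a pronoun; Principle B requires it to be free in its binding domain — the clause headed by 'warned'.
— the athletes: subject of the matrix clause; c-commands the pronoun but lies outside its binding domain — allowed.
— the jurors: possessor inside the second object DP of the clause headed by 'warned'; is c-commanded by the pronoun; coreference would bind this R-expression — blocked (Principle C).
— the villagers: possessor inside the subject DP of the clause headed by 'warned'; does not c-command the pronoun — Principle B does not apply; allowed.
— the villagers' cousins: subject of the clause headed by 'warned'; c-commands the pronoun within its binding domain — blocked (Principle B).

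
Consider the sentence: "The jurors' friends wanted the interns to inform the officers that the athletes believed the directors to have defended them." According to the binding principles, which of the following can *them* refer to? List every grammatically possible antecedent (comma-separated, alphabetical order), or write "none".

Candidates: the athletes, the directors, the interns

*them* is a pronoun; Principle B requires it to be free in its binding domain — the clause headed by 'defended'.
— the athletes: subject of the clause headed by 'believed'; c-commands the pronoun but lies outside its binding domain — allowed.
— the directors: subject of the clause headed by 'defended'; c-commands the pronoun within its binding domain — blocked (Principle B).
— the interns: subject of the clause headed by 'inform'; c-commands the pronoun but lies outside its binding domain — allowed.

the athletes, the interns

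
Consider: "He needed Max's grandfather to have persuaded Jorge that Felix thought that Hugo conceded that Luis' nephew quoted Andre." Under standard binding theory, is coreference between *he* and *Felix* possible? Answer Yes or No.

*Felix* is an R-expression; Principle C requires it to be free (not bound by any c-commanding expression).
— he: subject of the matrix clause; the pronoun c-commands the R-expression — coreference blocked (Principle C).

No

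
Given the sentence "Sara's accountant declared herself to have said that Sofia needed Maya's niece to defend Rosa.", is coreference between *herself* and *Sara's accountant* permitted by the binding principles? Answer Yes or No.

Yes

*herself* is a reflexive; Principle A requires it to be bound within its binding domain — the matrix clause.
— Sara's accountant: subject of the matrix clause; c-commands the reflexive within its binding domain — allowed (Principle A).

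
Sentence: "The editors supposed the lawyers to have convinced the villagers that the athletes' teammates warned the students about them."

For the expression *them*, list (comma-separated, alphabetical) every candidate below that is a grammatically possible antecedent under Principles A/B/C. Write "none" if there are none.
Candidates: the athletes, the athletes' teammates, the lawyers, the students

*them* is a pronoun; Principle B requires it to be free in its binding domain — the clause headed by 'warned'.
— the athletes: possessor inside the subject DP of the clause headed by 'warned'; does not c-command the pronoun — Principle B does not apply; allowed.
— the athletes' teammates: subject of the clause headed by 'warned'; c-commands the pronoun within its binding domain — blocked (Principle B).
— the lawyers: subject of the clause headed by 'convinced'; c-commands the pronoun but lies outside its binding domain — allowed.
— the students: object of the clause headed by 'warned'; c-commands the pronoun within its binding domain — blocked (Principle B).

the athletes, the lawyers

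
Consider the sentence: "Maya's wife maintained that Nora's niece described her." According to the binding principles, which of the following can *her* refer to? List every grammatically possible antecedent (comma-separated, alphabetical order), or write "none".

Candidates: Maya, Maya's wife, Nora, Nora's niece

Maya, Maya's wife, Nora

*her* is a pronoun; Principle B requires it to be free in its binding domain — the clause headed by 'described'.
— Maya: possessor inside the subject DP of the matrix clause; does not c-command the pronoun — Principle B does not apply; allowed.
— Maya's wife: subject of the matrix clause; c-commands the pronoun but lies outside its binding domain — allowed.
— Nora: possessor inside the subject DP of the clause headed by 'described'; does not c-command the pronoun — Principle B does not apply; allowed.
— Nora's niece: subject of the clause headed by 'described'; c-commands the pronoun within its binding domain — blocked (Principle B).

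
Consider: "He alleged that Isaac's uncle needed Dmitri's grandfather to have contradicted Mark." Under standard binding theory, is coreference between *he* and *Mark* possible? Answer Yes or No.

*Mark* is an R-expression; Principle C requires it to be free (not bound by any c-commanding expression).
— he: subject of the matrix clause; the pronoun c-commands the R-expression — coreference blocked (Principle C).

No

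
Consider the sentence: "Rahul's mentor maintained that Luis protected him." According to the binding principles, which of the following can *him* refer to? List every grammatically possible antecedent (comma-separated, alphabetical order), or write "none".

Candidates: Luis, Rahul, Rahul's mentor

*him* is a pronoun; Principle B requires it to be free in its binding domain — the clause headed by 'protected'.
— Luis: subject of the clause headed by 'protected'; c-commands the pronoun within its binding domain — blocked (Principle B).
— Rahul: possessor inside the subject DP of the matrix clause; does not c-command the pronoun — Principle B does not apply; allowed.
— Rahul's mentor: subject of the matrix clause; c-commands the pronoun but lies outside its binding domain — allowed.

Rahul, Rahul's mentor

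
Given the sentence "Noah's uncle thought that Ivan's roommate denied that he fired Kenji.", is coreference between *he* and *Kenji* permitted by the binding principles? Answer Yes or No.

No

*he* is a pronoun; Principle B requires it to be free in its binding domain — the clause headed by 'fired'.
— Kenji: object of the clause headed by 'fired'; is c-commanded by the pronoun; coreference would bind this R-expression — blocked (Principle C).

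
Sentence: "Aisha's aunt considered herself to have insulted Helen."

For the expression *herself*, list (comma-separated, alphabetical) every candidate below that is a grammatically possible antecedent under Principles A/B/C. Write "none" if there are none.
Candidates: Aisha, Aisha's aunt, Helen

*herself* is a reflexive; Principle A requires it to be bound within its binding domain — the matrix clause.
— Aisha: possessor inside the subject DP of the matrix clause; does not c-command the reflexive — cannot bind it (Principle A).
— Aisha's aunt: subject of the matrix clause; c-commands the reflexive within its binding domain — allowed (Principle A).
— Helen: object of the clause headed by 'insulted'; does not c-command the reflexive — cannot bind it (Principle A).

Aisha's aunt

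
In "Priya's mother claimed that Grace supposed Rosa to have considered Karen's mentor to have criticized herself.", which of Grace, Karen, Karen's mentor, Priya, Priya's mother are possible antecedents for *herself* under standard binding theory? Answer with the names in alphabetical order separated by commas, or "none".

Karen's mentor

*herself* is a reflexive; Principle A requires it to be bound within its binding domain — the clause headed by 'criticized'.
— Grace: subject of the clause headed by 'supposed'; c-commands the reflexive but lies outside its binding domain — cannot bind it (Principle A).
— Karen: possessor inside the subject DP of the clause headed by 'criticized'; does not c-command the reflexive — cannot bind it (Principle A).
— Karen's mentor: subject of the clause headed by 'criticized'; c-commands the reflexive within its binding domain — allowed (Principle A).
— Priya: possessor inside the subject DP of the matrix clause; does not c-command the reflexive — cannot bind it (Principle A).
— Priya's mother: subject of the matrix clause; c-commands the reflexive but lies outside its binding domain — cannot bind it (Principle A).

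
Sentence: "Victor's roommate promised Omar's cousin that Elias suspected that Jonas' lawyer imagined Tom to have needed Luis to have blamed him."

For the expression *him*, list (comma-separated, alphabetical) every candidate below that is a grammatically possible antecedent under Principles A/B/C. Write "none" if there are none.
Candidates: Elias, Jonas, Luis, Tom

Elias, Jonas, Tom

*him* is a pronoun; Principle B requires it to be free in its binding domain — the clause headed by 'blamed'.
— Elias: subject of the clause headed by 'suspected'; c-commands the pronoun but lies outside its binding domain — allowed.
— Jonas: possessor inside the subject DP of the clause headed by 'imagined'; does not c-command the pronoun — Principle B does not apply; allowed.
— Luis: subject of the clause headed by 'blamed'; c-commands the pronoun within its binding domain — blocked (Principle B).
— Tom: subject of the clause headed by 'needed'; c-commands the pronoun but lies outside its binding domain — allowed.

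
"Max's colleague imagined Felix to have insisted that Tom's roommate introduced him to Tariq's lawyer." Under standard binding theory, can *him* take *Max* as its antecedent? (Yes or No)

*him* is a pronoun; Principle B requires it to be free in its binding domain — the clause headed by 'introduced'.
— Max: possessor inside the subject DP of the matrix clause; does not c-command the pronoun — Principle B does not apply; allowed.

Yes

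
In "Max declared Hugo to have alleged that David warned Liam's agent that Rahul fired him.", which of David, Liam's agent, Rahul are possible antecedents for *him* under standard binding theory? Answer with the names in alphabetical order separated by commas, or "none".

*him* is a pronoun; Principle B requires it to be free in its binding domain — the clause headed by 'fired'.
— David: subject of the clause headed by 'warned'; c-commands the pronoun but lies outside its binding domain — allowed.
— Liam's agent: object of the clause headed by 'warned'; c-commands the pronoun but lies outside its binding domain — allowed.
— Rahul: subject of the clause headed by 'fired'; c-commands the pronoun within its binding domain — blocked (Principle B).

David, Liam's agent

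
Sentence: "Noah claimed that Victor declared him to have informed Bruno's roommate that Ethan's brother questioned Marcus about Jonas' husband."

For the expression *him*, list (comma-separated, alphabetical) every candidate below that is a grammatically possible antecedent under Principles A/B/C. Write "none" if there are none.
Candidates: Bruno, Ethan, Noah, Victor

*him* is a pronoun; Principle B requires it to be free in its binding domain — the clause headed by 'declared'.
— Bruno: possessor inside the object DP of the clause headed by 'informed'; is c-commanded by the pronoun; coreference would bind this R-expression — blocked (Principle C).
— Ethan: possessor inside the subject DP of the clause headed by 'questioned'; is c-commanded by the pronoun; coreference would bind this R-expression — blocked (Principle C).
— Noah: subject of the matrix clause; c-commands the pronoun but lies outside its binding domain — allowed.
— Victor: subject of the clause headed by 'declared'; c-commands the pronoun within its binding domain — blocked (Principle B).

Noah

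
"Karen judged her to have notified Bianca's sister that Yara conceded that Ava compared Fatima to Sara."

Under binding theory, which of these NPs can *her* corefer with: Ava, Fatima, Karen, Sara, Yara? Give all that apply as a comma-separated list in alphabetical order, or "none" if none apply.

none

*her* is a pronoun; Principle B requires it to be free in its binding domain — the matrix clause.
— Ava: subject of the clause headed by 'compared'; is c-commanded by the pronoun; coreference would bind this R-expression — blocked (Principle C).
— Fatima: object of the clause headed by 'compared'; is c-commanded by the pronoun; coreference would bind this R-expression — blocked (Principle C).
— Karen: subject of the matrix clause; c-commands the pronoun within its binding domain — blocked (Principle B).
— Sara: second object of the clause headed by 'compared'; is c-commanded by the pronoun; coreference would bind this R-expression — blocked (Principle C).
— Yara: subject of the clause headed by 'conceded'; is c-commanded by the pronoun; coreference would bind this R-expression — blocked (Principle C).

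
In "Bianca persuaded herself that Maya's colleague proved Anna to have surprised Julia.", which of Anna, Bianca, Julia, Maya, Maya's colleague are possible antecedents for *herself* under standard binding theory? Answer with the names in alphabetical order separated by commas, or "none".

*herself* is a reflexive; Principle A requires it to be bound within its binding domain — the matrix clause.
— Anna: subject of the clause headed by 'surprised'; does not c-command the reflexive — cannot bind it (Principle A).
— Bianca: subject of the matrix clause; c-commands the reflexive within its binding domain — allowed (Principle A).
— Julia: object of the clause headed by 'surprised'; does not c-command the reflexive — cannot bind it (Principle A).
— Maya: possessor inside the subject DP of the clause headed by 'proved'; does not c-command the reflexive — cannot bind it (Principle A).
— Maya's colleague: subject of the clause headed by 'proved'; does not c-command the reflexive — cannot bind it (Principle A).

Bianca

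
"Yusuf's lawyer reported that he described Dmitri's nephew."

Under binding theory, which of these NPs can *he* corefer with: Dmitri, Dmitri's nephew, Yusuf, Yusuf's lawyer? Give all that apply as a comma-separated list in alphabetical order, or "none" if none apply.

*he* is a pronoun; Principle B requires it to be free in its binding domain — the clause headed by 'described'.
— Dmitri: possessor inside the object DP of the clause headed by 'described'; is c-commanded by the pronoun; coreference would bind this R-expression — blocked (Principle C).
— Dmitri's nephew: object of the clause headed by 'described'; is c-commanded by the pronoun; coreference would bind this R-expression — blocked (Principle C).
— Yusuf: possessor inside the subject DP of the matrix clause; does not c-command the pronoun — Principle B does not apply; allowed.
— Yusuf's lawyer: subject of the matrix clause; c-commands the pronoun but lies outside its binding domain — allowed.

Yusuf, Yusuf's lawyer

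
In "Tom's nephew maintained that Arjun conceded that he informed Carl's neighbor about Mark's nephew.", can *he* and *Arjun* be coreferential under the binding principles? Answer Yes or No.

Yes

*Arjun* is an R-expression; Principle C requires it to be free (not bound by any c-commanding expression).
— he: subject of the clause headed by 'informed'; the pronoun does not c-command the R-expression — coreference allowed.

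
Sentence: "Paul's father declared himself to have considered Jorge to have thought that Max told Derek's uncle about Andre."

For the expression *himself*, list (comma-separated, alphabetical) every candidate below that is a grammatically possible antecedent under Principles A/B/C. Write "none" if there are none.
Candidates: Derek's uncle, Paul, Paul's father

*himself* is a reflexive; Principle A requires it to be bound within its binding domain — the matrix clause.
— Derek's uncle: object of the clause headed by 'told'; does not c-command the reflexive — cannot bind it (Principle A).
— Paul: possessor inside the subject DP of the matrix clause; does not c-command the reflexive — cannot bind it (Principle A).
— Paul's father: subject of the matrix clause; c-commands the reflexive within its binding domain — allowed (Principle A).

Paul's father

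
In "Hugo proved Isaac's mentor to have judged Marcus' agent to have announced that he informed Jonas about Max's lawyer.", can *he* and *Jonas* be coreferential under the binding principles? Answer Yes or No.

No

*Jonas* is an R-expression; Principle C requires it to be free (not bound by any c-commanding expression).
— he: subject of the clause headed by 'informed'; the pronoun c-commands the R-expression — coreference blocked (Principle C).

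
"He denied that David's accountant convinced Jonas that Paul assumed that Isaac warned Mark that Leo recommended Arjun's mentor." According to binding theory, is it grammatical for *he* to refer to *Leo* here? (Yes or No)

No

*Leo* is an R-expression; Principle C requires it to be free (not bound by any c-commanding expression).
— he: subject of the matrix clause; the pronoun c-commands the R-expression — coreference blocked (Principle C).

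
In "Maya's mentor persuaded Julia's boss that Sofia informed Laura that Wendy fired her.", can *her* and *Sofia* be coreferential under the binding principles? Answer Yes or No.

*Sofia* is an R-expression; Principle C requires it to be free (not bound by any c-commanding expression).
— her: object of the clause headed by 'fired'; the pronoun does not c-command the R-expression — coreference allowed.

Yes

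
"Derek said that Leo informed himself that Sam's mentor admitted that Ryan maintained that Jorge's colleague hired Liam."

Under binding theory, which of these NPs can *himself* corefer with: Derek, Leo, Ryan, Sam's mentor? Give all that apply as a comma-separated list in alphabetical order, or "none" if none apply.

*himself* is a reflexive; Principle A requires it to be bound within its binding domain — the clause headed by 'informed'.
— Derek: subject of the matrix clause; c-commands the reflexive but lies outside its binding domain — cannot bind it (Principle A).
— Leo: subject of the clause headed by 'informed'; c-commands the reflexive within its binding domain — allowed (Principle A).
— Ryan: subject of the clause headed by 'maintained'; does not c-command the reflexive — cannot bind it (Principle A).
— Sam's mentor: subject of the clause headed by 'admitted'; does not c-command the reflexive — cannot bind it (Principle A).

Leo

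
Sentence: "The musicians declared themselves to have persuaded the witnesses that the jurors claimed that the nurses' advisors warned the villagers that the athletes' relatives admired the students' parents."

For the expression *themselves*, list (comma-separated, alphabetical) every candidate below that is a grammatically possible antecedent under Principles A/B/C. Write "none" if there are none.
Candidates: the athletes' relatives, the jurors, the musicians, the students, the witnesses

the musicians

*themselves* is a reflexive; Principle A requires it to be bound within its binding domain — the matrix clause.
— the athletes' relatives: subject of the clause headed by 'admired'; does not c-command the reflexive — cannot bind it (Principle A).
— the jurors: subject of the clause headed by 'claimed'; does not c-command the reflexive — cannot bind it (Principle A).
— the musicians: subject of the matrix clause; c-commands the reflexive within its binding domain — allowed (Principle A).
— the students: possessor inside the object DP of the clause headed by 'admired'; does not c-command the reflexive — cannot bind it (Principle A).
— the witnesses: object of the clause headed by 'persuaded'; does not c-command the reflexive — cannot bind it (Principle A).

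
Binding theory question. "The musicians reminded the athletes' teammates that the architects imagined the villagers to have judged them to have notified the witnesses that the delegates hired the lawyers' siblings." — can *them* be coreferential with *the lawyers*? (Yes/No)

*them* is a pronoun; Principle B requires it to be free in its binding domain — the clause headed by 'judged'.
— the lawyers: possessor inside the object DP of the clause headed by 'hired'; is c-commanded by the pronoun; coreference would bind this R-expression — blocked (Principle C).

No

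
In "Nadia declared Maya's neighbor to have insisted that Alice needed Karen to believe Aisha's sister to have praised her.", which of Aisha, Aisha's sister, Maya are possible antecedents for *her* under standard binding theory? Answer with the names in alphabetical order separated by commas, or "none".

*her* is a pronoun; Principle B requires it to be free in its binding domain — the clause headed by 'praised'.
— Aisha: possessor inside the subject DP of the clause headed by 'praised'; does not c-command the pronoun — Principle B does not apply; allowed.
— Aisha's sister: subject of the clause headed by 'praised'; c-commands the pronoun within its binding domain — blocked (Principle B).
— Maya: possessor inside the subject DP of the clause headed by 'insisted'; does not c-command the pronoun — Principle B does not apply; allowed.

Aisha, Maya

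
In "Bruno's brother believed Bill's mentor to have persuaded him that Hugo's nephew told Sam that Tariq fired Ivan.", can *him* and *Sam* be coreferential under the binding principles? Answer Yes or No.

No

*Sam* is an R-expression; Principle C requires it to be free (not bound by any c-commanding expression).
— him: object of the clause headed by 'persuaded'; the pronoun c-commands the R-expression — coreference blocked (Principle C).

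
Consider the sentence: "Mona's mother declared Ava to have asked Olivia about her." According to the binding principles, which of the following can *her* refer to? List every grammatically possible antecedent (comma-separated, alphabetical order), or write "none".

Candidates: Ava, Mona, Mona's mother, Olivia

*her* is a pronoun; Principle B requires it to be free in its binding domain — the clause headed by 'asked'.
— Ava: subject of the clause headed by 'asked'; c-commands the pronoun within its binding domain — blocked (Principle B).
— Mona: possessor inside the subject DP of the matrix clause; does not c-command the pronoun — Principle B does not apply; allowed.
— Mona's mother: subject of the matrix clause; c-commands the pronoun but lies outside its binding domain — allowed.
— Olivia: object of the clause headed by 'asked'; c-commands the pronoun within its binding domain — blocked (Principle B).

Mona, Mona's mother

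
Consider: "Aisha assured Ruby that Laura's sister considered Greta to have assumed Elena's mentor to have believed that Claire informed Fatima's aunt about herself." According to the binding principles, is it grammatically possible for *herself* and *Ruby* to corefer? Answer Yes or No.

No

*herself* is a reflexive; Principle A requires it to be bound within its binding domain — the clause headed by 'informed'.
— Ruby: object of the matrix clause; c-commands the reflexive but lies outside its binding domain — cannot bind it (Principle A).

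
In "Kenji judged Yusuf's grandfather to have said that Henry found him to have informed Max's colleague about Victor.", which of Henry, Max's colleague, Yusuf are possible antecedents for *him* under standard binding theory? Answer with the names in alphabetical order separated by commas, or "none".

*him* is a pronoun; Principle B requires it to be free in its binding domain — the clause headed by 'found'.
— Henry: subject of the clause headed by 'found'; c-commands the pronoun within its binding domain — blocked (Principle B).
— Max's colleague: object of the clause headed by 'informed'; is c-commanded by the pronoun; coreference would bind this R-expression — blocked (Principle C).
— Yusuf: possessor inside the subject DP of the clause headed by 'said'; does not c-command the pronoun — Principle B does not apply; allowed.

Yusuf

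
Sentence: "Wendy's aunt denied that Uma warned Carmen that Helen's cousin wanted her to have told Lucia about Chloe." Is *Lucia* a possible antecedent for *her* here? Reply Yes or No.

No

*her* is a pronoun; Principle B requires it to be free in its binding domain — the clause headed by 'wanted'.
— Lucia: object of the clause headed by 'told'; is c-commanded by the pronoun; coreference would bind this R-expression — blocked (Principle C).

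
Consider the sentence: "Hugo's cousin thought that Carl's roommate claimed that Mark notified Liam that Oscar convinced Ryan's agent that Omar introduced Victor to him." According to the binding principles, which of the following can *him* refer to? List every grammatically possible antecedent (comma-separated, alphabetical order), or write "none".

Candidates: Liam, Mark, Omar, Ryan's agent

*him* is a pronoun; Principle B requires it to be free in its binding domain — the clause headed by 'introduced'.
— Liam: object of the clause headed by 'notified'; c-commands the pronoun but lies outside its binding domain — allowed.
— Mark: subject of the clause headed by 'notified'; c-commands the pronoun but lies outside its binding domain — allowed.
— Omar: subject of the clause headed by 'introduced'; c-commands the pronoun within its binding domain — blocked (Principle B).
— Ryan's agent: object of the clause headed by 'convinced'; c-commands the pronoun but lies outside its binding domain — allowed.

Liam, Mark, Ryan's agent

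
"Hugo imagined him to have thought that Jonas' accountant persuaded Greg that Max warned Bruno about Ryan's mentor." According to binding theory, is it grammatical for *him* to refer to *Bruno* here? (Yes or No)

No

*Bruno* is an R-expression; Principle C requires it to be free (not bound by any c-commanding expression).
— him: subject of the clause headed by 'thought'; the pronoun c-commands the R-expression — coreference blocked (Principle C).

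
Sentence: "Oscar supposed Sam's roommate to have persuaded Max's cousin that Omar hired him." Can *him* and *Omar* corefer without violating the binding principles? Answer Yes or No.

*Omar* is an R-expression; Principle C requires it to be free (not bound by any c-commanding expression).
— him: object of the clause headed by 'hired'; the R-expression locally c-commands the pronoun — coreference blocked (Principle B on the pronoun).

No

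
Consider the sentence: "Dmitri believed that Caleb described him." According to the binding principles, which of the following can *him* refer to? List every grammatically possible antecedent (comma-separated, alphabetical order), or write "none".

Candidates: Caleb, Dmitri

Dmitri

*him* is a pronoun; Principle B requires it to be free in its binding domain — the clause headed by 'described'.
— Caleb: subject of the clause headed by 'described'; c-commands the pronoun within its binding domain — blocked (Principle B).
— Dmitri: subject of the matrix clause; c-commands the pronoun but lies outside its binding domain — allowed.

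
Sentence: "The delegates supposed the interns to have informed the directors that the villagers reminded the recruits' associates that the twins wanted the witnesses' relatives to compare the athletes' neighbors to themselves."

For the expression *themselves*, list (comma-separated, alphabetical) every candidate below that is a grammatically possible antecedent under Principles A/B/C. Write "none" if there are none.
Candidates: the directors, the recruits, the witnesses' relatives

*themselves* is a reflexive; Principle A requires it to be bound within its binding domain — the clause headed by 'compare'.
— the directors: object of the clause headed by 'informed'; c-commands the reflexive but lies outside its binding domain — cannot bind it (Principle A).
— the recruits: possessor inside the object DP of the clause headed by 'reminded'; does not c-command the reflexive — cannot bind it (Principle A).
— the witnesses' relatives: subject of the clause headed by 'compare'; c-commands the reflexive within its binding domain — allowed (Principle A).

the witnesses' relatives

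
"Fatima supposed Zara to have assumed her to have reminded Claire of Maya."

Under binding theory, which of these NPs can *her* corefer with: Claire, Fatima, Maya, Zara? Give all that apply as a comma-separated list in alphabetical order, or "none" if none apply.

Fatima

*her* is a pronoun; Principle B requires it to be free in its binding domain — the clause headed by 'assumed'.
— Claire: object of the clause headed by 'reminded'; is c-commanded by the pronoun; coreference would bind this R-expression — blocked (Principle C).
— Fatima: subject of the matrix clause; c-commands the pronoun but lies outside its binding domain — allowed.
— Maya: second object of the clause headed by 'reminded'; is c-commanded by the pronoun; coreference would bind this R-expression — blocked (Principle C).
— Zara: subject of the clause headed by 'assumed'; c-commands the pronoun within its binding domain — blocked (Principle B).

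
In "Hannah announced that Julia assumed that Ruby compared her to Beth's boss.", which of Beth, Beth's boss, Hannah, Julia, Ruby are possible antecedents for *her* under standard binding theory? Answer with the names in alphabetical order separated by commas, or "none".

*her* is a pronoun; Principle B requires it to be free in its binding domain — the clause headed by 'compared'.
— Beth: possessor inside the second object DP of the clause headed by 'compared'; is c-commanded by the pronoun; coreference would bind this R-expression — blocked (Principle C).
— Beth's boss: second object of the clause headed by 'compared'; is c-commanded by the pronoun; coreference would bind this R-expression — blocked (Principle C).
— Hannah: subject of the matrix clause; c-commands the pronoun but lies outside its binding domain — allowed.
— Julia: subject of the clause headed by 'assumed'; c-commands the pronoun but lies outside its binding domain — allowed.
— Ruby: subject of the clause headed by 'compared'; c-commands the pronoun within its binding domain — blocked (Principle B).

Hannah, Julia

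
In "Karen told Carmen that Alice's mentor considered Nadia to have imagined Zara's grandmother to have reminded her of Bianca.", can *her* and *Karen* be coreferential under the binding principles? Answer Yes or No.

*Karen* is an R-expression; Principle C requires it to be free (not bound by any c-commanding expression).
— her: object of the clause headed by 'reminded'; the pronoun does not c-command the R-expression — coreference allowed.

Yes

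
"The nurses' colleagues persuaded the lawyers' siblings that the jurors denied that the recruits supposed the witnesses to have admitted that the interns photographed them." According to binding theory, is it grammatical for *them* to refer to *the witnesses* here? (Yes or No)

*the witnesses* is an R-expression; Principle C requires it to be free (not bound by any c-commanding expression).
— them: object of the clause headed by 'photographed'; the pronoun does not c-command the R-expression — coreference allowed.

Yes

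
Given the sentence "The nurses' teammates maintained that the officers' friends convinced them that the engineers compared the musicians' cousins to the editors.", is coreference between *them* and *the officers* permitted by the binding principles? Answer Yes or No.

*them* is a pronoun; Principle B requires it to be free in its binding domain — the clause headed by 'convinced'.
— the officers: possessor inside the subject DP of the clause headed by 'convinced'; does not c-command the pronoun — Principle B does not apply; allowed.

Yes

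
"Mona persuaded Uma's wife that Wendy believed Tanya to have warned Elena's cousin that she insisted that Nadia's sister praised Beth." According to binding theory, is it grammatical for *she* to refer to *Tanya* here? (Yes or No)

Yes

*Tanya* is an R-expression; Principle C requires it to be free (not bound by any c-commanding expression).
— she: subject of the clause headed by 'insisted'; the pronoun does not c-command the R-expression — coreference allowed.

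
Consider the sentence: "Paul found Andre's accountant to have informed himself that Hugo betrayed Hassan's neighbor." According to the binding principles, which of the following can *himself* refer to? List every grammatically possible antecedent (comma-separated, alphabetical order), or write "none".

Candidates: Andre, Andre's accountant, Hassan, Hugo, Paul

*himself* is a reflexive; Principle A requires it to be bound within its binding domain — the clause headed by 'informed'.
— Andre: possessor inside the subject DP of the clause headed by 'informed'; does not c-command the reflexive — cannot bind it (Principle A).
— Andre's accountant: subject of the clause headed by 'informed'; c-commands the reflexive within its binding domain — allowed (Principle A).
— Hassan: possessor inside the object DP of the clause headed by 'betrayed'; does not c-command the reflexive — cannot bind it (Principle A).
— Hugo: subject of the clause headed by 'betrayed'; does not c-command the reflexive — cannot bind it (Principle A).
— Paul: subject of the matrix clause; c-commands the reflexive but lies outside its binding domain — cannot bind it (Principle A).

Andre's accountant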